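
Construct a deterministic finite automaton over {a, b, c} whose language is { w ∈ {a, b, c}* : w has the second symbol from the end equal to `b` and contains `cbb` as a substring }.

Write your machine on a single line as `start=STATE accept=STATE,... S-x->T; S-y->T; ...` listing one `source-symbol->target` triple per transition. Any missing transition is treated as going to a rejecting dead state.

start=q0; accept=q3,q4; q0-a->q0; q0-b->q0; q0-c->q1; q1-a->q0; q1-b->q2; q1-c->q1; q2-a->q0; q2-b->q3; q2-c->q1; q3-a->q4; q3-b->q3; q3-c->q4; q4-a->q5; q4-b->q6; q4-c->q5; q5-a->q5; q5-b->q6; q5-c->q5; q6-a->q4; q6-b->q3; q6-c->q4

Run two small machines in parallel and take their product. The first has 13 states tracking the last 2 symbols read; the second has 4 states tracking whether and how much of `cbb` has been seen. A product state is a pair (one from each), accepting exactly when both do. After merging equivalent states the machine shrinks.
        a   b   c  
>  q0   q0  q0  q1 
   q1   q0  q2  q1 
   q2   q0  q3  q1 
 * q3   q4  q3  q4 
 * q4   q5  q6  q5 
   q5   q5  q6  q5 
   q6   q4  q3  q4 
(> = start, * = accepting)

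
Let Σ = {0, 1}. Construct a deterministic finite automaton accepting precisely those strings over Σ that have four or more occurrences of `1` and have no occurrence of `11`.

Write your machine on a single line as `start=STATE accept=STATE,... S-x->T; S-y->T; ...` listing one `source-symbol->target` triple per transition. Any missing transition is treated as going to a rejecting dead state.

Run two small machines in parallel and take their product. The first has 6 states tracking the count of `1`s, saturating at 5; the second has 3 states tracking partial matches of the forbidden pattern `11`. A product state is a pair (one from each), accepting exactly when both do. After merging equivalent states the machine shrinks.
A 10-state machine:
        0   1  
>  s0   s0  s1 
   s1   s2  s3 
   s2   s2  s4 
   s3   s3  s3 
   s4   s5  s3 
   s5   s5  s6 
   s6   s7  s3 
   s7   s7  s8 
 * s8   s9  s3 
 * s9   s9  s8 
(> = start, * = accepting)

start=s0; accept=s8,s9; s0-0->s0; s0-1->s1; s1-0->s2; s1-1->s3; s2-0->s2; s2-1->s4; s3-0->s3; s3-1->s3; s4-0->s5; s4-1->s3; s5-0->s5; s5-1->s6; s6-0->s7; s6-1->s3; s7-0->s7; s7-1->s8; s8-0->s9; s8-1->s3; s9-0->s9; s9-1->s8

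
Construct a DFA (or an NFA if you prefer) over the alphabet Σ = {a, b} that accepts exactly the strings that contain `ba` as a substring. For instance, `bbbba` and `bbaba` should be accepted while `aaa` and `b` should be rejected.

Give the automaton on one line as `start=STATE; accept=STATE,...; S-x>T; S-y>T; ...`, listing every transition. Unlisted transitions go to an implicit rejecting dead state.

States q0..q1 record the length of the longest prefix of `ba` that matches the current input suffix. Reaching q2 means `ba` has been seen, and we stay there forever. Accept from q2.
        a   b  
>  q0   q0  q1 
   q1   q2  q1 
 * q2   q2  q2 
(> = start, * = accepting)

start=q0; accept=q2; q0-a>q0; q0-b>q1; q1-a>q2; q1-b>q1; q2-a>q2; q2-b>q2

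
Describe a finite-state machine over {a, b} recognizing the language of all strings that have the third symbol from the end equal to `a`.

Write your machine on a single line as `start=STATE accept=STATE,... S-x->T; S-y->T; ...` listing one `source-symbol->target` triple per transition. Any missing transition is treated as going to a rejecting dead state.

Because acceptance depends on a position counted from the end, the machine has to buffer the most recent 3 symbols. Make each state the string of the last up-to-3 symbols read; on input `x` shift the window left and append `x`. Accept when the buffered window has length 3 and begins with `a`.
With 15 states:
          a    b  
>  q0     q1   q2 
   q1     q3   q4 
   q2     q5   q6 
   q3     q7   q8 
   q4     q9  q10 
   q5    q11  q12 
   q6    q13  q14 
 * q7     q7   q8 
 * q8     q9  q10 
 * q9    q11  q12 
 * q10   q13  q14 
   q11    q7   q8 
   q12    q9  q10 
   q13   q11  q12 
   q14   q13  q14 
(> = start, * = accepting)

start=q0; accept=q7,q8,q9,q10; q0-a->q1; q0-b->q2; q1-a->q3; q1-b->q4; q2-a->q5; q2-b->q6; q3-a->q7; q3-b->q8; q4-a->q9; q4-b->q10; q5-a->q11; q5-b->q12; q6-a->q13; q6-b->q14; q7-a->q7; q7-b->q8; q8-a->q9; q8-b->q10; q9-a->q11; q9-b->q12; q10-a->q13; q10-b->q14; q11-a->q7; q11-b->q8; q12-a->q9; q12-b->q10; q13-a->q11; q13-b->q12; q14-a->q13; q14-b->q14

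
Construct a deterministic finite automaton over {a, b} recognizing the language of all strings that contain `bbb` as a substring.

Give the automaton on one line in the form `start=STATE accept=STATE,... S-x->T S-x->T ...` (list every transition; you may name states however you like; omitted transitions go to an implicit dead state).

start=S0 accept=S3 S0-a->S0 S0-b->S1 S1-a->S0 S1-b->S2 S2-a->S0 S2-b->S3 S3-a->S3 S3-b->S3

Track how much of `bbb` has been matched so far: state S0 is no progress, S3 is the absorbing accept state reached once `bbb` has occurred. Intermediate states record partial matches; on a mismatch, fall back to the longest reusable overlap.
        a   b  
>  S0   S0  S1 
   S1   S0  S2 
   S2   S0  S3 
 * S3   S3  S3 
(> = start, * = accepting)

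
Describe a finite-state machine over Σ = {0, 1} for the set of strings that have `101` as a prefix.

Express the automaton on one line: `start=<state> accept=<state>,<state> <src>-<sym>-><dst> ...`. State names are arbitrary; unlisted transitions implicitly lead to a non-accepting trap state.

Check the first 3 symbols one by one: A through C record how many have matched `101` so far; any wrong symbol goes to the dead state E. After all 3 match we enter the accepting sink D.
       0  1 
>  A   E  B 
   B   C  E 
   C   E  D 
 * D   D  D 
   E   E  E 
(> = start, * = accepting)

start=A accept=D A-0->E A-1->B B-0->C B-1->E C-0->E C-1->D D-0->D D-1->D E-0->E E-1->E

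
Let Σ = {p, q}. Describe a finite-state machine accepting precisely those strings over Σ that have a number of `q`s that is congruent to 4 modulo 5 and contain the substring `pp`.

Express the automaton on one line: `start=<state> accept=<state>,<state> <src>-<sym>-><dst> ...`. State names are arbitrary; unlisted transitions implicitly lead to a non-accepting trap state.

start=S0 accept=S14 S0-p->S1 S0-q->S2 S1-p->S3 S1-q->S2 S2-p->S4 S2-q->S5 S3-p->S3 S3-q->S6 S4-p->S6 S4-q->S5 S5-p->S7 S5-q->S8 S6-p->S6 S6-q->S9 S7-p->S9 S7-q->S8 S8-p->S10 S8-q->S11 S9-p->S9 S9-q->S12 S10-p->S12 S10-q->S11 S11-p->S13 S11-q->S0 S12-p->S12 S12-q->S14 S13-p->S14 S13-q->S0 S14-p->S14 S14-q->S3

Run two small machines in parallel and take their product. One (5 states) tracks the count of `q`s modulo 5; the other (3 states) tracks whether and how much of `pp` has been seen. Each combined state is a pair, one component from each; accept when both components accept.
          p    q  
>  S0     S1   S2 
   S1     S3   S2 
   S2     S4   S5 
   S3     S3   S6 
   S4     S6   S5 
   S5     S7   S8 
   S6     S6   S9 
   S7     S9   S8 
   S8    S10  S11 
   S9     S9  S12 
   S10   S12  S11 
   S11   S13   S0 
   S12   S12  S14 
   S13   S14   S0 
 * S14   S14   S3 
(> = start, * = accepting)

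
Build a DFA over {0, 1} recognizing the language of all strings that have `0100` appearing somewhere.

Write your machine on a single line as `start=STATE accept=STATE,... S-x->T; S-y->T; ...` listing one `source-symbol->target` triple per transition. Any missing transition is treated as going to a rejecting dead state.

States S0..S3 record the length of the longest prefix of `0100` that matches the current input suffix. Reaching S4 means `0100` has been seen, and we stay there forever. Accept from S4.
        0   1  
>  S0   S1  S0 
   S1   S1  S2 
   S2   S3  S0 
   S3   S4  S2 
 * S4   S4  S4 
(> = start, * = accepting)

start=S0; accept=S4; S0-0->S1; S0-1->S0; S1-0->S1; S1-1->S2; S2-0->S3; S2-1->S0; S3-0->S4; S3-1->S2; S4-0->S4; S4-1->S4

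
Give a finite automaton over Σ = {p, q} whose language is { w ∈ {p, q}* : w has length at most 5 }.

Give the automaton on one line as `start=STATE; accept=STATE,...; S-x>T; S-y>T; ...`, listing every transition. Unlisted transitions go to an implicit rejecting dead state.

start=s0; accept=s0,s1,s2,s3,s4,s5; s0-p>s1; s0-q>s1; s1-p>s2; s1-q>s2; s2-p>s3; s2-q>s3; s3-p>s4; s3-q>s4; s4-p>s5; s4-q>s5; s5-p>s6; s5-q>s6; s6-p>s6; s6-q>s6

Count input length up to 6: every symbol moves from s0 toward s6, which means 'more than 5' and absorbs. Accept from {s0, s1, s2, s3, s4, s5}.
A 7-state machine:
        p   q  
>* s0   s1  s1 
 * s1   s2  s2 
 * s2   s3  s3 
 * s3   s4  s4 
 * s4   s5  s5 
 * s5   s6  s6 
   s6   s6  s6 
(> = start, * = accepting)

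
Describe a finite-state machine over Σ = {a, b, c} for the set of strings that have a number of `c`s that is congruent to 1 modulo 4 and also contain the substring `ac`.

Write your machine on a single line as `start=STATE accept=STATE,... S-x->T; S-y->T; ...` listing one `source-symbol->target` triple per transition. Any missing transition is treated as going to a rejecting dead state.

start=S0; accept=S3; S0-a->S1; S0-b->S0; S0-c->S2; S1-a->S1; S1-b->S0; S1-c->S3; S2-a->S4; S2-b->S2; S2-c->S5; S3-a->S3; S3-b->S3; S3-c->S6; S4-a->S4; S4-b->S2; S4-c->S6; S5-a->S7; S5-b->S5; S5-c->S8; S6-a->S6; S6-b->S6; S6-c->S9; S7-a->S7; S7-b->S5; S7-c->S9; S8-a->S10; S8-b->S8; S8-c->S0; S9-a->S9; S9-b->S9; S9-c->S11; S10-a->S10; S10-b->S8; S10-c->S11; S11-a->S11; S11-b->S11; S11-c->S3

Run two small machines in parallel and take their product. One (4 states) tracks the count of `c`s modulo 4; the other (3 states) tracks whether and how much of `ac` has been seen. Each combined state is a pair, one component from each; accept when both components accept.
With 12 states:
          a    b    c  
>  S0     S1   S0   S2 
   S1     S1   S0   S3 
   S2     S4   S2   S5 
 * S3     S3   S3   S6 
   S4     S4   S2   S6 
   S5     S7   S5   S8 
   S6     S6   S6   S9 
   S7     S7   S5   S9 
   S8    S10   S8   S0 
   S9     S9   S9  S11 
   S10   S10   S8  S11 
   S11   S11  S11   S3 
(> = start, * = accepting)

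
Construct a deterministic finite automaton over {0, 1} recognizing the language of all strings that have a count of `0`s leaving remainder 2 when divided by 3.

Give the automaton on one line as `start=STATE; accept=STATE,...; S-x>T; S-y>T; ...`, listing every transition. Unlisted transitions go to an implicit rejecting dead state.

start=s0; accept=s2; s0-0>s1; s0-1>s0; s1-0>s2; s1-1>s1; s2-0>s0; s2-1>s2

The only thing that matters is how many `0`s have appeared, reduced mod 3. Use one state per residue: s0 for 0, …, s2 for 2. Reading `0` moves to the next residue; anything else stays put. s2 is accepting.
        0   1  
>  s0   s1  s0 
   s1   s2  s1 
 * s2   s0  s2 
(> = start, * = accepting)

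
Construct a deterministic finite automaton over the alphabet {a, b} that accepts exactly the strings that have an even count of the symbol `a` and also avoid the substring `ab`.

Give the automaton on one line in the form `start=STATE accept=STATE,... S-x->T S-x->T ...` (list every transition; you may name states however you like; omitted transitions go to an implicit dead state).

start=S0 accept=S0,S2 S0-a->S1 S0-b->S0 S1-a->S2 S1-b->S3 S2-a->S1 S2-b->S3 S3-a->S3 S3-b->S3

Handle the two conditions separately and then intersect. One (2 states) tracks the count of `a`s modulo 2; the other (3 states) tracks partial matches of the forbidden pattern `ab`. Each combined state is a pair, one component from each; accept when both components accept. After merging equivalent states the machine shrinks.
4 states suffice.
        a   b  
>* S0   S1  S0 
   S1   S2  S3 
 * S2   S1  S3 
   S3   S3  S3 
(> = start, * = accepting)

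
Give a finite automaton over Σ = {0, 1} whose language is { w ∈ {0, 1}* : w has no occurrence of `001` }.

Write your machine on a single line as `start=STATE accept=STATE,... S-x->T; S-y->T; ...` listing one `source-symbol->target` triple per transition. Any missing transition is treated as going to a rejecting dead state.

Track partial matches of the forbidden pattern `001`. State s3 is a dead state reached once `001` has occurred; every other state accepts. s0 means no part of `001` is currently matched.
A 4-state machine:
        0   1  
>* s0   s1  s0 
 * s1   s2  s0 
 * s2   s2  s3 
   s3   s3  s3 
(> = start, * = accepting)

start=s0; accept=s0,s1,s2; s0-0->s1; s0-1->s0; s1-0->s2; s1-1->s0; s2-0->s2; s2-1->s3; s3-0->s3; s3-1->s3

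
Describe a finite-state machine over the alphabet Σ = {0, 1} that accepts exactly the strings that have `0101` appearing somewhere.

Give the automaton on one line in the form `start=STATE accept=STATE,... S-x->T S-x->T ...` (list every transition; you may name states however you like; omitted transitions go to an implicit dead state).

Track how much of `0101` has been matched so far: state q0 is no progress, q4 is the absorbing accept state reached once `0101` has occurred. Intermediate states record partial matches; on a mismatch, fall back to the longest reusable overlap.
        0   1  
>  q0   q1  q0 
   q1   q1  q2 
   q2   q3  q0 
   q3   q1  q4 
 * q4   q4  q4 
(> = start, * = accepting)

start=q0 accept=q4 q0-0->q1 q0-1->q0 q1-0->q1 q1-1->q2 q2-0->q3 q2-1->q0 q3-0->q1 q3-1->q4 q4-0->q4 q4-1->q4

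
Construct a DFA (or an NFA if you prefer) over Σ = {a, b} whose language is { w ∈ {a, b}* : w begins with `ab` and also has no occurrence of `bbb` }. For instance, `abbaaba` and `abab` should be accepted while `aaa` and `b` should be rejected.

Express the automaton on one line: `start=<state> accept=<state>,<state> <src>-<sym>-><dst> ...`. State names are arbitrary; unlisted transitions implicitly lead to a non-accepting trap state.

Build one automaton per condition and run them in lockstep. The first has 4 states tracking whether the input so far still matches the prefix `ab`; the second has 4 states tracking partial matches of the forbidden pattern `bbb`. A product state is a pair (one from each), accepting exactly when both do. Equivalent product states are then merged.
With 6 states:
        a   b  
>  q0   q1  q2 
   q1   q2  q3 
   q2   q2  q2 
 * q3   q4  q5 
 * q4   q4  q3 
 * q5   q4  q2 
(> = start, * = accepting)

start=q0 accept=q3,q4,q5 q0-a->q1 q0-b->q2 q1-a->q2 q1-b->q3 q2-a->q2 q2-b->q2 q3-a->q4 q3-b->q5 q4-a->q4 q4-b->q3 q5-a->q4 q5-b->q2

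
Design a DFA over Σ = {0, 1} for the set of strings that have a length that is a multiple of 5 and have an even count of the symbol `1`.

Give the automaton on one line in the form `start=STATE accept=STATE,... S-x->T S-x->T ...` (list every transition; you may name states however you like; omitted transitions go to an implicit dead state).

Handle the two conditions separately and then intersect. One (5 states) tracks the input length modulo 5; the other (2 states) tracks the count of `1`s modulo 2. Each combined state is a pair, one component from each; accept when both components accept.
        0   1  
>* S0   S1  S2 
   S1   S3  S4 
   S2   S4  S3 
   S3   S5  S6 
   S4   S6  S5 
   S5   S7  S8 
   S6   S8  S7 
   S7   S0  S9 
   S8   S9  S0 
   S9   S2  S1 
(> = start, * = accepting)

start=S0 accept=S0 S0-0->S1 S0-1->S2 S1-0->S3 S1-1->S4 S2-0->S4 S2-1->S3 S3-0->S5 S3-1->S6 S4-0->S6 S4-1->S5 S5-0->S7 S5-1->S8 S6-0->S8 S6-1->S7 S7-0->S0 S7-1->S9 S8-0->S9 S8-1->S0 S9-0->S2 S9-1->S1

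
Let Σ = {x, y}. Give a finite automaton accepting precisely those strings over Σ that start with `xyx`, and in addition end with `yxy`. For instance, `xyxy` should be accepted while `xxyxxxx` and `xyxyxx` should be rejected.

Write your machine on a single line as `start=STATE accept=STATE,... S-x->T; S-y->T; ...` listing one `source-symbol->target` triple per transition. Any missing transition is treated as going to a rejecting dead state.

start=q0; accept=q6; q0-x->q1; q0-y->q2; q1-x->q2; q1-y->q3; q2-x->q2; q2-y->q2; q3-x->q4; q3-y->q2; q4-x->q5; q4-y->q6; q5-x->q5; q5-y->q7; q6-x->q4; q6-y->q7; q7-x->q4; q7-y->q7

Build one automaton per condition and run them in lockstep. One (5 states) tracks whether the input so far still matches the prefix `xyx`; the other (4 states) tracks how much of the suffix `yxy` has currently been matched. Each combined state is a pair, one component from each; accept when both components accept. Equivalent product states are then merged.
        x   y  
>  q0   q1  q2 
   q1   q2  q3 
   q2   q2  q2 
   q3   q4  q2 
   q4   q5  q6 
   q5   q5  q7 
 * q6   q4  q7 
   q7   q4  q7 
(> = start, * = accepting)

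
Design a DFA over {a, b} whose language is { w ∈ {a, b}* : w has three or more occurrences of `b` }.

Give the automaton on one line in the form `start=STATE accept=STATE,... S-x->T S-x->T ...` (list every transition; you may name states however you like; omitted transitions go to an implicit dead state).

Only the number of `b`s matters, and only up to 4. Make a chain S0 → S1 → S2 → S3 → S4 advanced by each `b` (with S4 absorbing); every other symbol self-loops. The accepting set is {S3, S4}.
        a   b  
>  S0   S0  S1 
   S1   S1  S2 
   S2   S2  S3 
 * S3   S3  S4 
 * S4   S4  S4 
(> = start, * = accepting)

start=S0 accept=S3,S4 S0-a->S0 S0-b->S1 S1-a->S1 S1-b->S2 S2-a->S2 S2-b->S3 S3-a->S3 S3-b->S4 S4-a->S4 S4-b->S4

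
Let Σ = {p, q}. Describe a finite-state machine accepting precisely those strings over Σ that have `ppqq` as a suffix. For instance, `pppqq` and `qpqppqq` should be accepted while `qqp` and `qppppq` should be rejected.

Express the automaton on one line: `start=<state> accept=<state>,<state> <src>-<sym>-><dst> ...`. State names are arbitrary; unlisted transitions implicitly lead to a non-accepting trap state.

Let each state record the length of the longest suffix of the input read so far that is also a prefix of `ppqq`. s1 means the last symbol is `p`; s2 means the last 2 symbols are `pp`; s3 means the last 3 symbols are `ppq`; s4 means the last 4 symbols are `ppqq`. Accept only at s4, where the string currently ends in `ppqq`.
A 5-state machine:
        p   q  
>  s0   s1  s0 
   s1   s2  s0 
   s2   s2  s3 
   s3   s1  s4 
 * s4   s1  s0 
(> = start, * = accepting)

start=s0 accept=s4 s0-p->s1 s0-q->s0 s1-p->s2 s1-q->s0 s2-p->s2 s2-q->s3 s3-p->s1 s3-q->s4 s4-p->s1 s4-q->s0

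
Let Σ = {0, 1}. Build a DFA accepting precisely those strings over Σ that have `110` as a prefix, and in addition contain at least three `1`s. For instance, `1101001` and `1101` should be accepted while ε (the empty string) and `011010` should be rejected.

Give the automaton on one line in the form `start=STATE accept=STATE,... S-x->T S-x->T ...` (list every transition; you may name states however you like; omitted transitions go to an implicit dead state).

Build one automaton per condition and run them in lockstep. The first has 5 states tracking whether the input so far still matches the prefix `110`; the second has 5 states tracking the count of `1`s, saturating at 4. A product state is a pair (one from each), accepting exactly when both do. After merging equivalent states the machine shrinks.
With 6 states:
        0   1  
>  q0   q1  q2 
   q1   q1  q1 
   q2   q1  q3 
   q3   q4  q1 
   q4   q4  q5 
 * q5   q5  q5 
(> = start, * = accepting)

start=q0 accept=q5 q0-0->q1 q0-1->q2 q1-0->q1 q1-1->q1 q2-0->q1 q2-1->q3 q3-0->q4 q3-1->q1 q4-0->q4 q4-1->q5 q5-0->q5 q5-1->q5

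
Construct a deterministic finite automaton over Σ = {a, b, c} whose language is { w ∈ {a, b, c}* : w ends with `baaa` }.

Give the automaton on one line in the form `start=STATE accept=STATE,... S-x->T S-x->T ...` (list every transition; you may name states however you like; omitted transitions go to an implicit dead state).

Let each state record the length of the longest suffix of the input read so far that is also a prefix of `baaa`. S1 means the last symbol is `b`; S2 means the last 2 symbols are `ba`; S3 means the last 3 symbols are `baa`; S4 means the last 4 symbols are `baaa`. Accept only at S4, where the string currently ends in `baaa`.
A 5-state machine:
        a   b   c  
>  S0   S0  S1  S0 
   S1   S2  S1  S0 
   S2   S3  S1  S0 
   S3   S4  S1  S0 
 * S4   S0  S1  S0 
(> = start, * = accepting)

start=S0 accept=S4 S0-a->S0 S0-b->S1 S0-c->S0 S1-a->S2 S1-b->S1 S1-c->S0 S2-a->S3 S2-b->S1 S2-c->S0 S3-a->S4 S3-b->S1 S3-c->S0 S4-a->S0 S4-b->S1 S4-c->S0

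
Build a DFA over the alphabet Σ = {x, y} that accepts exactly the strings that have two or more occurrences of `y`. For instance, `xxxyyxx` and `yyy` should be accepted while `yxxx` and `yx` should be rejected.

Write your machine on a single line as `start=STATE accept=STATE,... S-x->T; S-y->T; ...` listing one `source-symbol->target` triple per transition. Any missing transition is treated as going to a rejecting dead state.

Count `y`s, saturating at 3: states A through C mean 0 through 2 `y`s seen; D means more than 2. Each `y` increments (capped at D); other symbols loop. Accept from {C, D}.
4 states suffice.
       x  y 
>  A   A  B 
   B   B  C 
 * C   C  D 
 * D   D  D 
(> = start, * = accepting)

start=A; accept=C,D; A-x->A; A-y->B; B-x->B; B-y->C; C-x->C; C-y->D; D-x->D; D-y->D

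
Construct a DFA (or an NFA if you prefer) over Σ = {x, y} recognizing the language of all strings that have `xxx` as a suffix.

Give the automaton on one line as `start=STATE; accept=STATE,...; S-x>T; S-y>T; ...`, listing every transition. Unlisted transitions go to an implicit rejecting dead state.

start=q0; accept=q3; q0-x>q1; q0-y>q0; q1-x>q2; q1-y>q0; q2-x>q3; q2-y>q0; q3-x>q3; q3-y>q0

Remember how much of `xxx` the current input suffix matches. State q0 means no match yet; q1 means the last symbol is `x`; q2 means the last 2 symbols are `xx`; q3 means the last 3 symbols are `xxx`. Only q3 accepts. On a mismatch, fall back to the longest proper suffix that is still a prefix of `xxx`.
With 4 states:
        x   y  
>  q0   q1  q0 
   q1   q2  q0 
   q2   q3  q0 
 * q3   q3  q0 
(> = start, * = accepting)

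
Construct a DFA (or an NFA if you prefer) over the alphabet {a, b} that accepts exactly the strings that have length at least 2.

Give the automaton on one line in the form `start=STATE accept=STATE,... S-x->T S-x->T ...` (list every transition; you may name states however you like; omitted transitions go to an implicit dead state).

start=s0 accept=s2,s3 s0-a->s1 s0-b->s1 s1-a->s2 s1-b->s2 s2-a->s3 s2-b->s3 s3-a->s3 s3-b->s3

We only need to distinguish lengths 0, 1, …, 2, and '>2'. Chain s0 → s1 → s2 → s3 on every symbol, with s3 looping. Accepting states: {s2, s3}.
4 states suffice.
        a   b  
>  s0   s1  s1 
   s1   s2  s2 
 * s2   s3  s3 
 * s3   s3  s3 
(> = start, * = accepting)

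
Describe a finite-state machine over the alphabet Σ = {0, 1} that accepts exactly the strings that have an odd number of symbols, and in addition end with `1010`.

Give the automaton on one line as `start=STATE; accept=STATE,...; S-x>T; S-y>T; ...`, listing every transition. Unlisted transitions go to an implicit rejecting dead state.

Build one automaton per condition and run them in lockstep. The first has 2 states tracking the input length modulo 2; the second has 5 states tracking how much of the suffix `1010` has currently been matched. A product state is a pair (one from each), accepting exactly when both do.
A 10-state machine:
        0   1  
>  s0   s1  s2 
   s1   s0  s3 
   s2   s4  s3 
   s3   s5  s2 
   s4   s1  s6 
   s5   s0  s7 
   s6   s8  s3 
   s7   s9  s2 
   s8   s1  s6 
 * s9   s0  s7 
(> = start, * = accepting)

start=s0; accept=s9; s0-0>s1; s0-1>s2; s1-0>s0; s1-1>s3; s2-0>s4; s2-1>s3; s3-0>s5; s3-1>s2; s4-0>s1; s4-1>s6; s5-0>s0; s5-1>s7; s6-0>s8; s6-1>s3; s7-0>s9; s7-1>s2; s8-0>s1; s8-1>s6; s9-0>s0; s9-1>s7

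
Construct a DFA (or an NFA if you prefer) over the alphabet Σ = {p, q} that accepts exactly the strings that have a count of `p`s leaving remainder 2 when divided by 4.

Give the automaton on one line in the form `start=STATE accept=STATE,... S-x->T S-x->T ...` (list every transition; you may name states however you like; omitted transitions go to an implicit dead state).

start=S0 accept=S2 S0-p->S1 S0-q->S0 S1-p->S2 S1-q->S1 S2-p->S3 S2-q->S2 S3-p->S0 S3-q->S3

The only thing that matters is how many `p`s have appeared, reduced mod 4. Use one state per residue: S0 for 0, …, S3 for 3. Reading `p` moves to the next residue; anything else stays put. S2 is accepting.
        p   q  
>  S0   S1  S0 
   S1   S2  S1 
 * S2   S3  S2 
   S3   S0  S3 
(> = start, * = accepting)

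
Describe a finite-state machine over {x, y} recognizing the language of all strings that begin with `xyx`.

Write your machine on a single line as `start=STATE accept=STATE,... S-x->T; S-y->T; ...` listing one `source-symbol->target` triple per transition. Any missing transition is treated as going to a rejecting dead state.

Check the first 3 symbols one by one: S0 through S2 record how many have matched `xyx` so far; any wrong symbol goes to the dead state S4. After all 3 match we enter the accepting sink S3.
5 states suffice.
        x   y  
>  S0   S1  S4 
   S1   S4  S2 
   S2   S3  S4 
 * S3   S3  S3 
   S4   S4  S4 
(> = start, * = accepting)

start=S0; accept=S3; S0-x->S1; S0-y->S4; S1-x->S4; S1-y->S2; S2-x->S3; S2-y->S4; S3-x->S3; S3-y->S3; S4-x->S4; S4-y->S4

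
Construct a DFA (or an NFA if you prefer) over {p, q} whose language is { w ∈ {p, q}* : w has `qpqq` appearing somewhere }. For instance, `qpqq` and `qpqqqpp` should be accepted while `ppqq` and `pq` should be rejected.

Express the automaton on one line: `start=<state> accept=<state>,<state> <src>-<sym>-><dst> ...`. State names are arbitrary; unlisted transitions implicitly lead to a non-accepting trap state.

States S0..S3 record the length of the longest prefix of `qpqq` that matches the current input suffix. Reaching S4 means `qpqq` has been seen, and we stay there forever. Accept from S4.
5 states suffice.
        p   q  
>  S0   S0  S1 
   S1   S2  S1 
   S2   S0  S3 
   S3   S2  S4 
 * S4   S4  S4 
(> = start, * = accepting)

start=S0 accept=S4 S0-p->S0 S0-q->S1 S1-p->S2 S1-q->S1 S2-p->S0 S2-q->S3 S3-p->S2 S3-q->S4 S4-p->S4 S4-q->S4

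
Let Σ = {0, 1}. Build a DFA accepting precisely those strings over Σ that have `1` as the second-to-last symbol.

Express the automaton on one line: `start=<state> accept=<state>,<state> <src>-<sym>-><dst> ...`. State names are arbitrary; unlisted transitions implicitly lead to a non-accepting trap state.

start=q0 accept=q5,q6 q0-0->q1 q0-1->q2 q1-0->q3 q1-1->q4 q2-0->q5 q2-1->q6 q3-0->q3 q3-1->q4 q4-0->q5 q4-1->q6 q5-0->q3 q5-1->q4 q6-0->q5 q6-1->q6

Because acceptance depends on a position counted from the end, the machine has to buffer the most recent 2 symbols. Make each state the string of the last up-to-2 symbols read; on input `x` shift the window left and append `x`. Accept when the buffered window has length 2 and begins with `1`.
With 7 states:
        0   1  
>  q0   q1  q2 
   q1   q3  q4 
   q2   q5  q6 
   q3   q3  q4 
   q4   q5  q6 
 * q5   q3  q4 
 * q6   q5  q6 
(> = start, * = accepting)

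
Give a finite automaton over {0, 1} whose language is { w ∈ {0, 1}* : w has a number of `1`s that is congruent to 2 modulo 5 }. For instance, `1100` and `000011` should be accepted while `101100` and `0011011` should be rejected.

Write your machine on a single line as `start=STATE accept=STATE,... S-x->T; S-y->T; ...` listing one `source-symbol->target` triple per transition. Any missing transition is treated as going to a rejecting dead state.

start=S0; accept=S2; S0-0->S0; S0-1->S1; S1-0->S1; S1-1->S2; S2-0->S2; S2-1->S3; S3-0->S3; S3-1->S4; S4-0->S4; S4-1->S0

The only thing that matters is how many `1`s have appeared, reduced mod 5. Use one state per residue: S0 for 0, …, S4 for 4. Reading `1` moves to the next residue; anything else stays put. S2 is accepting.
A 5-state machine:
        0   1  
>  S0   S0  S1 
   S1   S1  S2 
 * S2   S2  S3 
   S3   S3  S4 
   S4   S4  S0 
(> = start, * = accepting)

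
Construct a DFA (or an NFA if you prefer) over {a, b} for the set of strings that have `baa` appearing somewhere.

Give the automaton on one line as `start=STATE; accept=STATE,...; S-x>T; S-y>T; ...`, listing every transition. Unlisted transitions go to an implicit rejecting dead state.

start=q0; accept=q3; q0-a>q0; q0-b>q1; q1-a>q2; q1-b>q1; q2-a>q3; q2-b>q1; q3-a>q3; q3-b>q3

Track how much of `baa` has been matched so far: state q0 is no progress, q3 is the absorbing accept state reached once `baa` has occurred. Intermediate states record partial matches; on a mismatch, fall back to the longest reusable overlap.
4 states suffice.
        a   b  
>  q0   q0  q1 
   q1   q2  q1 
   q2   q3  q1 
 * q3   q3  q3 
(> = start, * = accepting)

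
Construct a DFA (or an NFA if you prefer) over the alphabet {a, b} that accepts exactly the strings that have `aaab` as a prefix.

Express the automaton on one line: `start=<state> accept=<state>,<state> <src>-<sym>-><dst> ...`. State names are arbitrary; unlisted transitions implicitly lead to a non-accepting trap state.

Check the first 4 symbols one by one: q0 through q3 record how many have matched `aaab` so far; any wrong symbol goes to the dead state q5. After all 4 match we enter the accepting sink q4.
        a   b  
>  q0   q1  q5 
   q1   q2  q5 
   q2   q3  q5 
   q3   q5  q4 
 * q4   q4  q4 
   q5   q5  q5 
(> = start, * = accepting)

start=q0 accept=q4 q0-a->q1 q0-b->q5 q1-a->q2 q1-b->q5 q2-a->q3 q2-b->q5 q3-a->q5 q3-b->q4 q4-a->q4 q4-b->q4 q5-a->q5 q5-b->q5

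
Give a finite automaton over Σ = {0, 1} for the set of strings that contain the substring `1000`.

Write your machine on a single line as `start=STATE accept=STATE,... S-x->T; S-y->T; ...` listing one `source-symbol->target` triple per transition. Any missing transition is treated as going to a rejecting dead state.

start=q0; accept=q4; q0-0->q0; q0-1->q1; q1-0->q2; q1-1->q1; q2-0->q3; q2-1->q1; q3-0->q4; q3-1->q1; q4-0->q4; q4-1->q4

Track how much of `1000` has been matched so far: state q0 is no progress, q4 is the absorbing accept state reached once `1000` has occurred. Intermediate states record partial matches; on a mismatch, fall back to the longest reusable overlap.
5 states suffice.
        0   1  
>  q0   q0  q1 
   q1   q2  q1 
   q2   q3  q1 
   q3   q4  q1 
 * q4   q4  q4 
(> = start, * = accepting)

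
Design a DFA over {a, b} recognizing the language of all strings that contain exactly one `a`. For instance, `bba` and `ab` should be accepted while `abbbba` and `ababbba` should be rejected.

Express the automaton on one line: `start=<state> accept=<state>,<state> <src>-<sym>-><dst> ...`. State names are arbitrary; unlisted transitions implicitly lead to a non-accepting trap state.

start=s0 accept=s1 s0-a->s1 s0-b->s0 s1-a->s2 s1-b->s1 s2-a->s2 s2-b->s2

Count `a`s, saturating at 2: state s0 means no `a` yet, s1 means one `a` seen, s2 means more than one. Each `a` increments (capped at s2); other symbols loop. Accept from {s1}.
With 3 states:
        a   b  
>  s0   s1  s0 
 * s1   s2  s1 
   s2   s2  s2 
(> = start, * = accepting)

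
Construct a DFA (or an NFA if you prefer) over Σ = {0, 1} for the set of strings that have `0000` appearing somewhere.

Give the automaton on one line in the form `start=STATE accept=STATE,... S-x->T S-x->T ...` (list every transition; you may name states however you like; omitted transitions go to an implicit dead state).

start=S0 accept=S4 S0-0->S1 S0-1->S0 S1-0->S2 S1-1->S0 S2-0->S3 S2-1->S0 S3-0->S4 S3-1->S0 S4-0->S4 S4-1->S4

Track how much of `0000` has been matched so far: state S0 is no progress, S4 is the absorbing accept state reached once `0000` has occurred. Intermediate states record partial matches; on a mismatch, fall back to the longest reusable overlap.
        0   1  
>  S0   S1  S0 
   S1   S2  S0 
   S2   S3  S0 
   S3   S4  S0 
 * S4   S4  S4 
(> = start, * = accepting)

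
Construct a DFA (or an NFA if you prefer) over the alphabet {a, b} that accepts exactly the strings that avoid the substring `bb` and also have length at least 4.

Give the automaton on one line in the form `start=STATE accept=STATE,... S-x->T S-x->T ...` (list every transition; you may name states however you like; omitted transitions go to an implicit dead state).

Handle the two conditions separately and then intersect. One (3 states) tracks partial matches of the forbidden pattern `bb`; the other (6 states) tracks the input length, saturating at 5. Each combined state is a pair, one component from each; accept when both components accept. Equivalent product states are then merged.
With 10 states:
        a   b  
>  q0   q1  q2 
   q1   q3  q4 
   q2   q3  q5 
   q3   q6  q7 
   q4   q6  q5 
   q5   q5  q5 
   q6   q8  q9 
   q7   q8  q5 
 * q8   q8  q9 
 * q9   q8  q5 
(> = start, * = accepting)

start=q0 accept=q8,q9 q0-a->q1 q0-b->q2 q1-a->q3 q1-b->q4 q2-a->q3 q2-b->q5 q3-a->q6 q3-b->q7 q4-a->q6 q4-b->q5 q5-a->q5 q5-b->q5 q6-a->q8 q6-b->q9 q7-a->q8 q7-b->q5 q8-a->q8 q8-b->q9 q9-a->q8 q9-b->q5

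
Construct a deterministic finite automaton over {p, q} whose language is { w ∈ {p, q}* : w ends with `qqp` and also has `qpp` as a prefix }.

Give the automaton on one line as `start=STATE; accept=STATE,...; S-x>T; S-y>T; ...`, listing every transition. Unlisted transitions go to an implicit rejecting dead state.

start=S0; accept=S7; S0-p>S1; S0-q>S2; S1-p>S1; S1-q>S1; S2-p>S3; S2-q>S1; S3-p>S4; S3-q>S1; S4-p>S4; S4-q>S5; S5-p>S4; S5-q>S6; S6-p>S7; S6-q>S6; S7-p>S4; S7-q>S5

Run two small machines in parallel and take their product. The first has 4 states tracking how much of the suffix `qqp` has currently been matched; the second has 5 states tracking whether the input so far still matches the prefix `qpp`. A product state is a pair (one from each), accepting exactly when both do. Minimizing collapses redundant product states.
An 8-state machine:
        p   q  
>  S0   S1  S2 
   S1   S1  S1 
   S2   S3  S1 
   S3   S4  S1 
   S4   S4  S5 
   S5   S4  S6 
   S6   S7  S6 
 * S7   S4  S5 
(> = start, * = accepting)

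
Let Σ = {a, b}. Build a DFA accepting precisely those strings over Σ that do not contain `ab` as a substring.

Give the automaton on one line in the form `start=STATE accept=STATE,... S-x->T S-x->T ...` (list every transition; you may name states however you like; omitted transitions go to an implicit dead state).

start=s0 accept=s0,s1 s0-a->s1 s0-b->s0 s1-a->s1 s1-b->s2 s2-a->s2 s2-b->s2

This is the complement of 'contains `ab`'. Use the same substring-matching states — s0 through s2 holding how much of `ab` has just been matched — but flip the accepting set: everything except the trap s2 accepts.
A 3-state machine:
        a   b  
>* s0   s1  s0 
 * s1   s1  s2 
   s2   s2  s2 
(> = start, * = accepting)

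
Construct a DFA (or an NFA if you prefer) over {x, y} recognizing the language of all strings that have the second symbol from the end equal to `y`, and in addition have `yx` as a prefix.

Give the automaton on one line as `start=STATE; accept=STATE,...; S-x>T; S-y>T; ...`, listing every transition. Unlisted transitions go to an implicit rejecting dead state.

Build one automaton per condition and run them in lockstep. One (7 states) tracks the last 2 symbols read; the other (4 states) tracks whether the input so far still matches the prefix `yx`. Each combined state is a pair, one component from each; accept when both components accept. Minimizing collapses redundant product states.
A 7-state machine:
        x   y  
>  q0   q1  q2 
   q1   q1  q1 
   q2   q3  q1 
 * q3   q4  q5 
   q4   q4  q5 
   q5   q3  q6 
 * q6   q3  q6 
(> = start, * = accepting)

start=q0; accept=q3,q6; q0-x>q1; q0-y>q2; q1-x>q1; q1-y>q1; q2-x>q3; q2-y>q1; q3-x>q4; q3-y>q5; q4-x>q4; q4-y>q5; q5-x>q3; q5-y>q6; q6-x>q3; q6-y>q6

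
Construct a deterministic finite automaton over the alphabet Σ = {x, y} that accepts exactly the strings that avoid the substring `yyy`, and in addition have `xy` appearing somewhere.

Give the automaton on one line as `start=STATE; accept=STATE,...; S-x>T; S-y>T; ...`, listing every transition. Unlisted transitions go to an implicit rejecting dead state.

start=A; accept=D,F,G; A-x>B; A-y>C; B-x>B; B-y>D; C-x>B; C-y>E; D-x>F; D-y>G; E-x>B; E-y>H; F-x>F; F-y>D; G-x>F; G-y>I; H-x>J; H-y>H; I-x>I; I-y>I; J-x>J; J-y>I

Handle the two conditions separately and then intersect. The first has 4 states tracking partial matches of the forbidden pattern `yyy`; the second has 3 states tracking whether and how much of `xy` has been seen. A product state is a pair (one from each), accepting exactly when both do.
       x  y 
>  A   B  C 
   B   B  D 
   C   B  E 
 * D   F  G 
   E   B  H 
 * F   F  D 
 * G   F  I 
   H   J  H 
   I   I  I 
   J   J  I 
(> = start, * = accepting)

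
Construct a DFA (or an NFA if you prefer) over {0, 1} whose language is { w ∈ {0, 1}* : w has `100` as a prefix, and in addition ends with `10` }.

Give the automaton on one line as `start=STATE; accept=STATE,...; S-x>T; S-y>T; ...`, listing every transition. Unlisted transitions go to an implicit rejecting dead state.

Build one automaton per condition and run them in lockstep. One (5 states) tracks whether the input so far still matches the prefix `100`; the other (3 states) tracks how much of the suffix `10` has currently been matched. Each combined state is a pair, one component from each; accept when both components accept.
9 states suffice.
        0   1  
>  q0   q1  q2 
   q1   q1  q3 
   q2   q4  q3 
   q3   q5  q3 
   q4   q6  q3 
   q5   q1  q3 
   q6   q6  q7 
   q7   q8  q7 
 * q8   q6  q7 
(> = start, * = accepting)

start=q0; accept=q8; q0-0>q1; q0-1>q2; q1-0>q1; q1-1>q3; q2-0>q4; q2-1>q3; q3-0>q5; q3-1>q3; q4-0>q6; q4-1>q3; q5-0>q1; q5-1>q3; q6-0>q6; q6-1>q7; q7-0>q8; q7-1>q7; q8-0>q6; q8-1>q7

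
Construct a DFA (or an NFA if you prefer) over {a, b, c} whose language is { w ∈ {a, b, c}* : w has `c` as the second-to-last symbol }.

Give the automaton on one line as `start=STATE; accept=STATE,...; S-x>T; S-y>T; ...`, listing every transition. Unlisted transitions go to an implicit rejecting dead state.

start=S0; accept=S10,S11,S12; S0-a>S1; S0-b>S2; S0-c>S3; S1-a>S4; S1-b>S5; S1-c>S6; S2-a>S7; S2-b>S8; S2-c>S9; S3-a>S10; S3-b>S11; S3-c>S12; S4-a>S4; S4-b>S5; S4-c>S6; S5-a>S7; S5-b>S8; S5-c>S9; S6-a>S10; S6-b>S11; S6-c>S12; S7-a>S4; S7-b>S5; S7-c>S6; S8-a>S7; S8-b>S8; S8-c>S9; S9-a>S10; S9-b>S11; S9-c>S12; S10-a>S4; S10-b>S5; S10-c>S6; S11-a>S7; S11-b>S8; S11-c>S9; S12-a>S10; S12-b>S11; S12-c>S12

Because acceptance depends on a position counted from the end, the machine has to buffer the most recent 2 symbols. Make each state the string of the last up-to-2 symbols read; on input `x` shift the window left and append `x`. Accept when the buffered window has length 2 and begins with `c`.
13 states suffice.
          a    b    c  
>  S0     S1   S2   S3 
   S1     S4   S5   S6 
   S2     S7   S8   S9 
   S3    S10  S11  S12 
   S4     S4   S5   S6 
   S5     S7   S8   S9 
   S6    S10  S11  S12 
   S7     S4   S5   S6 
   S8     S7   S8   S9 
   S9    S10  S11  S12 
 * S10    S4   S5   S6 
 * S11    S7   S8   S9 
 * S12   S10  S11  S12 
(> = start, * = accepting)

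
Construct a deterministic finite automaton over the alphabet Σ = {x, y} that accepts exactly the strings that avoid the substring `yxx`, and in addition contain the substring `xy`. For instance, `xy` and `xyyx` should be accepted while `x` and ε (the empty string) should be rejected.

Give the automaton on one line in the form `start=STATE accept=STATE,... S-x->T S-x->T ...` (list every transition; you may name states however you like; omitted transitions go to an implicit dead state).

start=q0 accept=q3,q5 q0-x->q1 q0-y->q2 q1-x->q1 q1-y->q3 q2-x->q4 q2-y->q2 q3-x->q5 q3-y->q3 q4-x->q6 q4-y->q3 q5-x->q6 q5-y->q3 q6-x->q6 q6-y->q6

Build one automaton per condition and run them in lockstep. The first has 4 states tracking partial matches of the forbidden pattern `yxx`; the second has 3 states tracking whether and how much of `xy` has been seen. A product state is a pair (one from each), accepting exactly when both do. Equivalent product states are then merged.
        x   y  
>  q0   q1  q2 
   q1   q1  q3 
   q2   q4  q2 
 * q3   q5  q3 
   q4   q6  q3 
 * q5   q6  q3 
   q6   q6  q6 
(> = start, * = accepting)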